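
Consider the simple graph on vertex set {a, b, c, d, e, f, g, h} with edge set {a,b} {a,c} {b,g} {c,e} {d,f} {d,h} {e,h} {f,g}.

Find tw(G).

A width-2 tree decomposition is:
Bags: B1 = {d, f, g}  B2 = {b, d, g}  B3 = {a, b, d}  B4 = {a, c, d}  B5 = {c, d, e}  B6 = {d, e, h}
Tree: B1–B2, B2–B3, B3–B4, B4–B5, B5–B6
Every bag has size at most 3, so the width is 3 − 1 = 2 and tw(G) ≤ 2. The edges d–f–g–b–a–c–e–h–d form a cycle, so G is not a tree and its treewidth is at least 2. The upper and lower bounds meet at 2, so that is the treewidth.

2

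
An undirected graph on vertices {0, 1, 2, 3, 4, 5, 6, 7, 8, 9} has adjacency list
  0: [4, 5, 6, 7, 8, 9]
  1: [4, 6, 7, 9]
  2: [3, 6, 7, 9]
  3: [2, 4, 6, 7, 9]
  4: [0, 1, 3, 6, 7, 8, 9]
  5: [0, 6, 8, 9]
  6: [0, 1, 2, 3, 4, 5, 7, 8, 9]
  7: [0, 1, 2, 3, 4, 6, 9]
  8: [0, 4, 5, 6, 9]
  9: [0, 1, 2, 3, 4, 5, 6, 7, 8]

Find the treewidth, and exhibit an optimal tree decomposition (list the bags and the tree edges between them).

Every bag has size at most 5, so the width is 5 − 1 = 4 and tw(G) ≤ 4. For the lower bound, the 5 vertices {2, 3, 6, 7, 9} are pairwise adjacent, and any tree decomposition puts a clique entirely inside one bag — forcing width ≥ 4. Combining the bounds, tw(G) = 4.

Treewidth 4.
Bags: B1 = {0, 4, 6, 7, 9}  B2 = {0, 4, 6, 8, 9}  B3 = {0, 5, 6, 8, 9}  B4 = {1, 4, 6, 7, 9}  B5 = {3, 4, 6, 7, 9}  B6 = {2, 3, 6, 7, 9}
Tree: B1–B2, B2–B3, B1–B4, B1–B5, B5–B6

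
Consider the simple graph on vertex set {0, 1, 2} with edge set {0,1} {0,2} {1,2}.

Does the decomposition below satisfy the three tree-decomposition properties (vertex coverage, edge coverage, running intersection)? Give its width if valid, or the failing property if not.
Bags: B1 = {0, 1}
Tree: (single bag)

A tree decomposition must satisfy three properties: every vertex lies in some bag; for every edge, both endpoints lie together in some bag; and for every vertex, the bags containing it form a connected subtree. Here vertex 2 appears in no bag, so the decomposition is invalid.

No — vertex 2 appears in no bag.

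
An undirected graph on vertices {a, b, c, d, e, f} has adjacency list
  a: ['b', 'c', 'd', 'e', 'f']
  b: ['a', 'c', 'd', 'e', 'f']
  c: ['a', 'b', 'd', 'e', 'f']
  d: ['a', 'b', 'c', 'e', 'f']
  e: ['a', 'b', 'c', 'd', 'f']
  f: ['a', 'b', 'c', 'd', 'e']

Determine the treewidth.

A width-5 tree decomposition is:
Bags: B1 = {a, b, c, d, e, f}
Tree: (single bag)
With just one bag of size 6, the width is 6 − 1 = 5, so tw(G) ≤ 5. On the other hand G contains the 6-clique {a, b, c, d, e, f}. A clique must lie in a single bag of any decomposition, so no decomposition can have width below 5. Combining the bounds, tw(G) = 5.

5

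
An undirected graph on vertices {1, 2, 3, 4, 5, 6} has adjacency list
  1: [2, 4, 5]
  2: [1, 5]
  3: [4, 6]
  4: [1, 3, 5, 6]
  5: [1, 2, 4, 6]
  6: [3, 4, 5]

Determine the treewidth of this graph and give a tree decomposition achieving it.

Each bag holds 3 vertices, so the decomposition has width 2, which upper-bounds the treewidth. Conversely, {1, 2, 5} is a clique of size 3, and the vertices of any clique must share a bag in every tree decomposition; so some bag has ≥ 3 vertices and tw(G) ≥ 2. Combining the bounds, tw(G) = 2.

Treewidth 2.
Bags: B1 = {1, 2, 5}  B2 = {1, 4, 5}  B3 = {4, 5, 6}  B4 = {3, 4, 6}
Tree: B1–B2, B2–B3, B3–B4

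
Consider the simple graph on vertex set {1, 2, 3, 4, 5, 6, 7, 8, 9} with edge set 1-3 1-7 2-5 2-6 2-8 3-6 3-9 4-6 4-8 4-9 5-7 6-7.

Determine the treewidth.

A width-3 tree decomposition is:
Bags: B1 = {2, 4, 8, 9}  B2 = {2, 4, 6, 9}  B3 = {2, 3, 6, 9}  B4 = {2, 3, 5, 6}  B5 = {3, 5, 6, 7}  B6 = {1, 3, 5, 7}
Tree: B1–B2, B2–B3, B3–B4, B4–B5, B5–B6
Every bag has size at most 4, so the width is 4 − 1 = 3 and tw(G) ≤ 3. For the lower bound: the 4 vertex sets {4,8,9}, {2}, {6}, {1,3,5,7} are disjoint, each induces a connected subgraph, and every pair is joined by at least one edge of G. Contracting each set to a single vertex therefore yields K_{4} as a minor, and since treewidth is minor-monotone, tw(G) ≥ tw(K_{4}) = 3. Hence tw(G) = 3 exactly.

3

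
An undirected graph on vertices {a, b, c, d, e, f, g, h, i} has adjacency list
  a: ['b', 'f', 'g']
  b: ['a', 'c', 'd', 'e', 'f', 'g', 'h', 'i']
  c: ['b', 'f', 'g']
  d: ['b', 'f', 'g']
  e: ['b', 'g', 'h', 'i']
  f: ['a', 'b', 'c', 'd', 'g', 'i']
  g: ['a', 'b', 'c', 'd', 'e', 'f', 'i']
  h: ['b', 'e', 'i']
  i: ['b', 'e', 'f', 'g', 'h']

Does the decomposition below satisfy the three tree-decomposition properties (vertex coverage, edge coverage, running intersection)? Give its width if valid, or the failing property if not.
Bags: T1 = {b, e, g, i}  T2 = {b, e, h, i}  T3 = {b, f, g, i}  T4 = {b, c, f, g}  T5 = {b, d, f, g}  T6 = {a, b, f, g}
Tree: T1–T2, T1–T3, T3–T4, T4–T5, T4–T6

Every vertex of G appears in some bag (union = {a, b, c, d, e, f, g, h, i}); every edge is covered by a bag; and for each vertex v the set of bags containing v is connected in the bag tree. The decomposition is therefore valid. The largest bag has 4 vertices, so the width is 3.

Yes; width 3.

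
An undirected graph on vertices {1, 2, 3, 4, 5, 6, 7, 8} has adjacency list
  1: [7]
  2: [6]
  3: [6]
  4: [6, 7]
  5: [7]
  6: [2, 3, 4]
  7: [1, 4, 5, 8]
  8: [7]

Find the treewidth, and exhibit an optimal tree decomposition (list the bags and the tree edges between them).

Each bag holds 2 vertices, so the decomposition has width 1, which upper-bounds the treewidth. Since G has at least one edge (e.g. 4–7), it is not an edgeless graph, so tw(G) ≥ 1. Hence tw(G) = 1 exactly.

Treewidth 1.
One optimal decomposition is:
Bags: B1 = {4, 7}  B2 = {4, 6}  B3 = {3, 6}  B4 = {7, 8}  B5 = {5, 7}  B6 = {2, 6}  B7 = {1, 7}
Tree: B1–B2, B2–B3, B1–B4, B4–B5, B2–B6, B5–B7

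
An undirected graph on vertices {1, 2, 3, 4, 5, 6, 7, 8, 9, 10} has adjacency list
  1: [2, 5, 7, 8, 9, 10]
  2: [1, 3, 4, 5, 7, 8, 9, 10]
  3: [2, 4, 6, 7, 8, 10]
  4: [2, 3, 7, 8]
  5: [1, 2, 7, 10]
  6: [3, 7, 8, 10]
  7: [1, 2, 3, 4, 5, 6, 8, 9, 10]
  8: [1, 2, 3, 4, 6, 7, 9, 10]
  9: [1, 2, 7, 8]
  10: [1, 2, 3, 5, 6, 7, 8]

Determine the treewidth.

A width-4 tree decomposition is:
Bags: B1 = {2, 3, 7, 8, 10}  B2 = {3, 6, 7, 8, 10}  B3 = {2, 3, 4, 7, 8}  B4 = {1, 2, 7, 8, 10}  B5 = {1, 2, 5, 7, 10}  B6 = {1, 2, 7, 8, 9}
Tree: B1–B2, B1–B3, B1–B4, B4–B5, B4–B6
Every bag has size at most 5, so the width is 5 − 1 = 4 and tw(G) ≤ 4. On the other hand G contains the 5-clique {1, 2, 7, 8, 9}. A clique must lie in a single bag of any decomposition, so no decomposition can have width below 4. The upper and lower bounds meet at 4, so that is the treewidth.

4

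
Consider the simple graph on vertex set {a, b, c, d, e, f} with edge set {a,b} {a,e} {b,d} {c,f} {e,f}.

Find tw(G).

1

A width-1 tree decomposition is:
Bags: B1 = {b, d}  B2 = {a, b}  B3 = {a, e}  B4 = {e, f}  B5 = {c, f}
Tree: B1–B2, B2–B3, B3–B4, B4–B5
The largest bag has 2 vertices, giving width 1; this decomposition certifies tw(G) ≤ 1. G has an edge, so its treewidth is at least 1. Combining the bounds, tw(G) = 1.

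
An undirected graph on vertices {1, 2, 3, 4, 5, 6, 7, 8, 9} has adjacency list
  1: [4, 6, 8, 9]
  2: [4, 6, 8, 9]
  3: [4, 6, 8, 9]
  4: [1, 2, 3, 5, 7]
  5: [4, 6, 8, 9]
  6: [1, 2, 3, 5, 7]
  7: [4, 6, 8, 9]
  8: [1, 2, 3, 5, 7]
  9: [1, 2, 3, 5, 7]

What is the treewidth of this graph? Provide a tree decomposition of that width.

Treewidth 4.
Bags: B1 = {1, 4, 6, 8, 9}  B2 = {2, 4, 6, 8, 9}  B3 = {3, 4, 6, 8, 9}  B4 = {4, 5, 6, 8, 9}  B5 = {4, 6, 7, 8, 9}
Tree: B1–B2, B2–B3, B3–B4, B4–B5

The largest bag has 5 vertices, giving width 4; this decomposition certifies tw(G) ≤ 4. For the lower bound: the 5 vertex sets {1,4}, {2,9}, {3,6}, {8}, {5} are disjoint, each induces a connected subgraph, and every pair is joined by at least one edge of G. Contracting each set to a single vertex therefore yields K_{5} as a minor, and since treewidth is minor-monotone, tw(G) ≥ tw(K_{5}) = 4. Combining the bounds, tw(G) = 4.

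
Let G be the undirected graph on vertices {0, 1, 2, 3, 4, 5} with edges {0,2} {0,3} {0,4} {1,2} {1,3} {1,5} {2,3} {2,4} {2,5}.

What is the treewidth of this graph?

2

A width-2 tree decomposition is:
Bags: B1 = {1, 2, 3}  B2 = {1, 2, 5}  B3 = {0, 2, 3}  B4 = {0, 2, 4}
Tree: B1–B2, B1–B3, B3–B4
Every bag has size at most 3, so the width is 3 − 1 = 2 and tw(G) ≤ 2. For the lower bound, the 3 vertices {0, 2, 3} are pairwise adjacent, and any tree decomposition puts a clique entirely inside one bag — forcing width ≥ 2. The upper and lower bounds meet at 2, so that is the treewidth.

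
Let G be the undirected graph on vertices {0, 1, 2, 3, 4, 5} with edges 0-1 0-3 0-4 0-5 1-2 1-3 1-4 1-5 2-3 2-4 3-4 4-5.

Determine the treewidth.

A width-3 tree decomposition is:
Bags: B1 = {0, 1, 3, 4}  B2 = {1, 2, 3, 4}  B3 = {0, 1, 4, 5}
Tree: B1–B2, B1–B3
Each bag holds 4 vertices, so the decomposition has width 3, which upper-bounds the treewidth. On the other hand G contains the 4-clique {0, 1, 3, 4}. A clique must lie in a single bag of any decomposition, so no decomposition can have width below 3. Therefore the treewidth is 3.

3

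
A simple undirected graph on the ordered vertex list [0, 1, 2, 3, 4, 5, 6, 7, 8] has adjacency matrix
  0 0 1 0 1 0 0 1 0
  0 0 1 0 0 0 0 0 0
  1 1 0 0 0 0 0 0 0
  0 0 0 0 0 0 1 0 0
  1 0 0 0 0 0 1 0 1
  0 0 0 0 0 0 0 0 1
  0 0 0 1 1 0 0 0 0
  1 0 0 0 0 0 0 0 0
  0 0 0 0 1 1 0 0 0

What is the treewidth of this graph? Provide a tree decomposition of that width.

Treewidth 1.
Bags: B1 = {0, 7}  B2 = {0, 2}  B3 = {0, 4}  B4 = {4, 6}  B5 = {3, 6}  B6 = {1, 2}  B7 = {4, 8}  B8 = {5, 8}
Tree: B1–B2, B1–B3, B3–B4, B4–B5, B2–B6, B4–B7, B7–B8

Every bag has size at most 2, so the width is 2 − 1 = 1 and tw(G) ≤ 1. G has an edge, so its treewidth is at least 1. Therefore the treewidth is 1.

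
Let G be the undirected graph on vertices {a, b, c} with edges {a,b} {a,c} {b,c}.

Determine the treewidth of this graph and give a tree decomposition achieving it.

With just one bag of size 3, the width is 3 − 1 = 2, so tw(G) ≤ 2. On the other hand G contains the 3-clique {a, b, c}. A clique must lie in a single bag of any decomposition, so no decomposition can have width below 2. Therefore the treewidth is 2.

Treewidth 2.
One optimal decomposition is:
Bags: B1 = {a, b, c}
Tree: (single bag)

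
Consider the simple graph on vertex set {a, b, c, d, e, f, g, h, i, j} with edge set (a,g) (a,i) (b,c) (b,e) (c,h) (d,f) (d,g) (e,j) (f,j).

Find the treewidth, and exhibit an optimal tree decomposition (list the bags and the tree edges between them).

Treewidth 1.
Bags: B1 = {a, i}  B2 = {a, g}  B3 = {d, g}  B4 = {d, f}  B5 = {f, j}  B6 = {e, j}  B7 = {b, e}  B8 = {b, c}  B9 = {c, h}
Tree: B1–B2, B2–B3, B3–B4, B4–B5, B5–B6, B6–B7, B7–B8, B8–B9

Every bag has size at most 2, so the width is 2 − 1 = 1 and tw(G) ≤ 1. Since G has at least one edge (e.g. i–a), it is not an edgeless graph, so tw(G) ≥ 1. Therefore the treewidth is 1.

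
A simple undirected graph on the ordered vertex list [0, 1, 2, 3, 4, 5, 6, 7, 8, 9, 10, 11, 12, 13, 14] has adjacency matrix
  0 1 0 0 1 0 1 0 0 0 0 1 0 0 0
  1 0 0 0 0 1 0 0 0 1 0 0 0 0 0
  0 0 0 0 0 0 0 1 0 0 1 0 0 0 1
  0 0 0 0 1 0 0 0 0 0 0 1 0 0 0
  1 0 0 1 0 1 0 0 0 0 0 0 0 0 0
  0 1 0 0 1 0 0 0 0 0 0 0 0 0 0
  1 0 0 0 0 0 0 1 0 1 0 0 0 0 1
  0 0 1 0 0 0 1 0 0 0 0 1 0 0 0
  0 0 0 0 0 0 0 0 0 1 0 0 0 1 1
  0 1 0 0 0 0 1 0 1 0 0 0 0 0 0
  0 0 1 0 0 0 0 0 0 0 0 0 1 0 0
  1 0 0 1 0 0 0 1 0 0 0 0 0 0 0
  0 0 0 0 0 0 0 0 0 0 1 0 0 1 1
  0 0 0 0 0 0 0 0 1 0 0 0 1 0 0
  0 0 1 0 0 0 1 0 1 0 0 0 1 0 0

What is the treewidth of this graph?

A width-3 tree decomposition is:
Bags: B1 = {2, 10, 12, 13}  B2 = {2, 12, 13, 14}  B3 = {2, 8, 13, 14}  B4 = {2, 7, 8, 14}  B5 = {6, 7, 8, 14}  B6 = {6, 7, 8, 9}  B7 = {6, 7, 9, 11}  B8 = {0, 6, 9, 11}  B9 = {0, 1, 9, 11}  B10 = {0, 1, 3, 11}  B11 = {0, 1, 3, 4}  B12 = {1, 3, 4, 5}
Tree: B1–B2, B2–B3, B3–B4, B4–B5, B5–B6, B6–B7, B7–B8, B8–B9, B9–B10, B10–B11, B11–B12
Every bag has size at most 4, so the width is 4 − 1 = 3 and tw(G) ≤ 3. For the lower bound: the 4 vertex sets {10,12,13}, {2}, {14}, {6,7,8,9} are disjoint, each induces a connected subgraph, and every pair is joined by at least one edge of G. Contracting each set to a single vertex therefore yields K_{4} as a minor, and since treewidth is minor-monotone, tw(G) ≥ tw(K_{4}) = 3. The upper and lower bounds meet at 3, so that is the treewidth.

3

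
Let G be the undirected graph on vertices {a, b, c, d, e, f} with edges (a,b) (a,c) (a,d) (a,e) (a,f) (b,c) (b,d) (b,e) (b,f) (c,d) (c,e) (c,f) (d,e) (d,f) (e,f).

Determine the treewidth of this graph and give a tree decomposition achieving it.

A single bag containing all 6 vertices is trivially a valid decomposition of width 5. Conversely, {a, b, c, d, e, f} is a clique of size 6, and the vertices of any clique must share a bag in every tree decomposition; so some bag has ≥ 6 vertices and tw(G) ≥ 5. Therefore the treewidth is 5.

Treewidth 5.
Bags: B1 = {a, b, c, d, e, f}
Tree: (single bag)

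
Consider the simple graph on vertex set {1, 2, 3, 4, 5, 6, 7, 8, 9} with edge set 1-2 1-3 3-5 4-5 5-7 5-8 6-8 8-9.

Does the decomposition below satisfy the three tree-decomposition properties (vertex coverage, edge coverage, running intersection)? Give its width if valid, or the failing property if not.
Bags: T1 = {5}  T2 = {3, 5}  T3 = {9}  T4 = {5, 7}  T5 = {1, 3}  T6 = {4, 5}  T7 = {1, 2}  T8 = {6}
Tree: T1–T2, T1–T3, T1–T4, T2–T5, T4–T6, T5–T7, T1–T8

A tree decomposition must satisfy three properties: every vertex lies in some bag; for every edge, both endpoints lie together in some bag; and for every vertex, the bags containing it form a connected subtree. Here vertex 8 appears in no bag, so the decomposition is invalid.

No — vertex 8 appears in no bag.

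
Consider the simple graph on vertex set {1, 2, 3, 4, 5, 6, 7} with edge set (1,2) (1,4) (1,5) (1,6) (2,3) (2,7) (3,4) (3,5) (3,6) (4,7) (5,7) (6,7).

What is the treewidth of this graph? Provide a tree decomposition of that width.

Every bag has size at most 4, so the width is 4 − 1 = 3 and tw(G) ≤ 3. For the lower bound: the 4 vertex sets {1,6}, {2,7}, {3}, {4} are disjoint, each induces a connected subgraph, and every pair is joined by at least one edge of G. Contracting each set to a single vertex therefore yields K_{4} as a minor, and since treewidth is minor-monotone, tw(G) ≥ tw(K_{4}) = 3. The upper and lower bounds meet at 3, so that is the treewidth.

Treewidth 3.
Bags: B1 = {1, 3, 6, 7}  B2 = {1, 2, 3, 7}  B3 = {1, 3, 4, 7}  B4 = {1, 3, 5, 7}
Tree: B1–B2, B2–B3, B3–B4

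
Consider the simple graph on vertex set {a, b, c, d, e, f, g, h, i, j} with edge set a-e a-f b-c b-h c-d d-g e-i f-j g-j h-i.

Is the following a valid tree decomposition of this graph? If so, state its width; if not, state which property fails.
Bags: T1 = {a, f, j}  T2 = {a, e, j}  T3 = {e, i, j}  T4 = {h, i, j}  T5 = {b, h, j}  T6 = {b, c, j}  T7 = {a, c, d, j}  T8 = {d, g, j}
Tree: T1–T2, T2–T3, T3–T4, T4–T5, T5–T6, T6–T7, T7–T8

No — bags containing vertex a are not connected in the tree.

A tree decomposition must satisfy three properties: every vertex lies in some bag; for every edge, both endpoints lie together in some bag; and for every vertex, the bags containing it form a connected subtree. Here bags containing vertex a are not connected in the tree, so the decomposition is invalid.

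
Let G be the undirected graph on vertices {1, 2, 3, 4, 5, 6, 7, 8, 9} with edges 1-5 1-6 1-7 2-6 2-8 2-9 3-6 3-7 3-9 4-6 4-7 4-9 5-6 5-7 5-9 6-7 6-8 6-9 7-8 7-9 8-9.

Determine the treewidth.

3

A width-3 tree decomposition is:
Bags: B1 = {4, 6, 7, 9}  B2 = {6, 7, 8, 9}  B3 = {3, 6, 7, 9}  B4 = {5, 6, 7, 9}  B5 = {2, 6, 8, 9}  B6 = {1, 5, 6, 7}
Tree: B1–B2, B1–B3, B1–B4, B2–B5, B4–B6
The largest bag has 4 vertices, giving width 3; this decomposition certifies tw(G) ≤ 3. On the other hand G contains the 4-clique {2, 6, 8, 9}. A clique must lie in a single bag of any decomposition, so no decomposition can have width below 3. Therefore the treewidth is 3.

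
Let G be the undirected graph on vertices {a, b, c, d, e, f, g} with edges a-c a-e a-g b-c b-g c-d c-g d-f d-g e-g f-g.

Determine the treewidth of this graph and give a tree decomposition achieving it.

Each bag holds 3 vertices, so the decomposition has width 2, which upper-bounds the treewidth. Conversely, {a, e, g} is a clique of size 3, and the vertices of any clique must share a bag in every tree decomposition; so some bag has ≥ 3 vertices and tw(G) ≥ 2. Combining the bounds, tw(G) = 2.

Treewidth 2.
One such decomposition:
Bags: B1 = {a, c, g}  B2 = {c, d, g}  B3 = {a, e, g}  B4 = {b, c, g}  B5 = {d, f, g}
Tree: B1–B2, B1–B3, B2–B4, B2–B5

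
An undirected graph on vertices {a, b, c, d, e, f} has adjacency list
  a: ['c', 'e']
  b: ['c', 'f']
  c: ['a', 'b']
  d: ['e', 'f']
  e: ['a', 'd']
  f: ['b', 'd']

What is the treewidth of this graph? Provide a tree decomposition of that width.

The largest bag has 3 vertices, giving width 2; this decomposition certifies tw(G) ≤ 2. For the lower bound, G contains the cycle c–a–e–d–f–b–c, so G is not a forest; only forests have treewidth ≤ 1, hence tw(G) ≥ 2. Therefore the treewidth is 2.

Treewidth 2.
Bags: B1 = {a, c, e}  B2 = {c, d, e}  B3 = {c, d, f}  B4 = {b, c, f}
Tree: B1–B2, B2–B3, B3–B4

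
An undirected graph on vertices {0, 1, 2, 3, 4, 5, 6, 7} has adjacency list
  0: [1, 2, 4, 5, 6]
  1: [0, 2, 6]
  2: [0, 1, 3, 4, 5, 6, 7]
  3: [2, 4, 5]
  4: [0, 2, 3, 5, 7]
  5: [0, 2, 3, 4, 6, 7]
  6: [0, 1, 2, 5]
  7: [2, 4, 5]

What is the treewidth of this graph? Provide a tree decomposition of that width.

The largest bag has 4 vertices, giving width 3; this decomposition certifies tw(G) ≤ 3. Conversely, {0, 1, 2, 6} is a clique of size 4, and the vertices of any clique must share a bag in every tree decomposition; so some bag has ≥ 4 vertices and tw(G) ≥ 3. The upper and lower bounds meet at 3, so that is the treewidth.

Treewidth 3.
One such decomposition:
Bags: B1 = {0, 2, 4, 5}  B2 = {0, 2, 5, 6}  B3 = {2, 4, 5, 7}  B4 = {0, 1, 2, 6}  B5 = {2, 3, 4, 5}
Tree: B1–B2, B1–B3, B2–B4, B3–B5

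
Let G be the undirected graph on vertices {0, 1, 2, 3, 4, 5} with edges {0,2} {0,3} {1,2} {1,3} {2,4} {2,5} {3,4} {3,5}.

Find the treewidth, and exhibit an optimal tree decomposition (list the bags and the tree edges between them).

The largest bag has 3 vertices, giving width 2; this decomposition certifies tw(G) ≤ 2. Since 2–4–3–5–2 is a cycle in G, G is not acyclic. Forests are exactly the graphs of treewidth ≤ 1, so tw(G) ≥ 2. Combining the bounds, tw(G) = 2.

Treewidth 2.
Bags: B1 = {2, 3, 4}  B2 = {2, 3, 5}  B3 = {1, 2, 3}  B4 = {0, 2, 3}
Tree: B1–B2, B2–B3, B3–B4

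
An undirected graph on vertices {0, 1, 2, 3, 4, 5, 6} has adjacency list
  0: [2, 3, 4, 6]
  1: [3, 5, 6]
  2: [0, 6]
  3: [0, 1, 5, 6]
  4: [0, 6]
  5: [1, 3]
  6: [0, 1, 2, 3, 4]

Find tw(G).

A width-2 tree decomposition is:
Bags: B1 = {0, 3, 6}  B2 = {1, 3, 6}  B3 = {0, 4, 6}  B4 = {0, 2, 6}  B5 = {1, 3, 5}
Tree: B1–B2, B1–B3, B1–B4, B2–B5
Every bag has size at most 3, so the width is 3 − 1 = 2 and tw(G) ≤ 2. On the other hand G contains the 3-clique {1, 3, 5}. A clique must lie in a single bag of any decomposition, so no decomposition can have width below 2. Combining the bounds, tw(G) = 2.

2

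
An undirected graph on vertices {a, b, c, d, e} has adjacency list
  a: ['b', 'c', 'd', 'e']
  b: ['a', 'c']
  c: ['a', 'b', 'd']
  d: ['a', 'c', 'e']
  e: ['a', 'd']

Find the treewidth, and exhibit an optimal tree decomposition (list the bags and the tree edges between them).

Treewidth 2.
One such decomposition:
Bags: B1 = {a, c, d}  B2 = {a, b, c}  B3 = {a, d, e}
Tree: B1–B2, B1–B3

Each bag holds 3 vertices, so the decomposition has width 2, which upper-bounds the treewidth. Conversely, {a, d, e} is a clique of size 3, and the vertices of any clique must share a bag in every tree decomposition; so some bag has ≥ 3 vertices and tw(G) ≥ 2. The upper and lower bounds meet at 2, so that is the treewidth.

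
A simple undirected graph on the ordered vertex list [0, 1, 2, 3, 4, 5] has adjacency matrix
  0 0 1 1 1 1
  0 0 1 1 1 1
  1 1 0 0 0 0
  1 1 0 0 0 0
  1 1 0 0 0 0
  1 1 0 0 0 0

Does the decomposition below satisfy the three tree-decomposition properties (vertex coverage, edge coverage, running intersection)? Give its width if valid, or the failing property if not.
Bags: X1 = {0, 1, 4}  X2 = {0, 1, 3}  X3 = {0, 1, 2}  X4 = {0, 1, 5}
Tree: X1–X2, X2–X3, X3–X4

Yes; width 2.

Every vertex of G appears in some bag (union = {0, 1, 2, 3, 4, 5}); every edge is covered by a bag; and for each vertex v the set of bags containing v is connected in the bag tree. The decomposition is therefore valid. The largest bag has 3 vertices, so the width is 2.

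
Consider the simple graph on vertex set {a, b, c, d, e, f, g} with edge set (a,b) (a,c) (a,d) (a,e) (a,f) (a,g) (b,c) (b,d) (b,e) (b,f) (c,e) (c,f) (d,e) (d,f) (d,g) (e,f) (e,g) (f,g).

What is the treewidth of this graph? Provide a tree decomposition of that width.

Treewidth 4.
Bags: B1 = {a, d, e, f, g}  B2 = {a, b, d, e, f}  B3 = {a, b, c, e, f}
Tree: B1–B2, B2–B3

The largest bag has 5 vertices, giving width 4; this decomposition certifies tw(G) ≤ 4. Conversely, {a, d, e, f, g} is a clique of size 5, and the vertices of any clique must share a bag in every tree decomposition; so some bag has ≥ 5 vertices and tw(G) ≥ 4. Therefore the treewidth is 4.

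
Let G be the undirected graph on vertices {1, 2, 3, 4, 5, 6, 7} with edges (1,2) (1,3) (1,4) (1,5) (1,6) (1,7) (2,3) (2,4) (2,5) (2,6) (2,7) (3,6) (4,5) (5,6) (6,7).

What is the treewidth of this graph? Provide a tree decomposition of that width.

Treewidth 3.
One such decomposition:
Bags: B1 = {1, 2, 3, 6}  B2 = {1, 2, 5, 6}  B3 = {1, 2, 6, 7}  B4 = {1, 2, 4, 5}
Tree: B1–B2, B2–B3, B2–B4

The largest bag has 4 vertices, giving width 3; this decomposition certifies tw(G) ≤ 3. On the other hand G contains the 4-clique {1, 2, 4, 5}. A clique must lie in a single bag of any decomposition, so no decomposition can have width below 3. The upper and lower bounds meet at 3, so that is the treewidth.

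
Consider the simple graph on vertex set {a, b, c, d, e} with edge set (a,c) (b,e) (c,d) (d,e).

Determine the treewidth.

A width-1 tree decomposition is:
Bags: B1 = {c, d}  B2 = {d, e}  B3 = {b, e}  B4 = {a, c}
Tree: B1–B2, B2–B3, B1–B4
The largest bag has 2 vertices, giving width 1; this decomposition certifies tw(G) ≤ 1. Any graph with an edge has treewidth ≥ 1, and G has the edge c–d. Therefore the treewidth is 1.

1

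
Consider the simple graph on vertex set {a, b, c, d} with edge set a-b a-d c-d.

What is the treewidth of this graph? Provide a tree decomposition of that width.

Treewidth 1.
Bags: B1 = {a, b}  B2 = {a, d}  B3 = {c, d}
Tree: B1–B2, B2–B3

Every bag has size at most 2, so the width is 2 − 1 = 1 and tw(G) ≤ 1. Since G has at least one edge (e.g. b–a), it is not an edgeless graph, so tw(G) ≥ 1. Therefore the treewidth is 1.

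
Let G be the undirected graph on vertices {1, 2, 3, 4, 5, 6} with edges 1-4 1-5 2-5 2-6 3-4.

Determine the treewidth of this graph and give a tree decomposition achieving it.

Treewidth 1.
One optimal decomposition is:
Bags: B1 = {2, 6}  B2 = {2, 5}  B3 = {1, 5}  B4 = {1, 4}  B5 = {3, 4}
Tree: B1–B2, B2–B3, B3–B4, B4–B5

Every bag has size at most 2, so the width is 2 − 1 = 1 and tw(G) ≤ 1. Since G has at least one edge (e.g. 6–2), it is not an edgeless graph, so tw(G) ≥ 1. Hence tw(G) = 1 exactly.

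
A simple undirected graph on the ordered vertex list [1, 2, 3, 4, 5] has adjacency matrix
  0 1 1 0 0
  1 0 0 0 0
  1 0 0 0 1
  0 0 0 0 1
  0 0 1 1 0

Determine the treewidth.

1

A width-1 tree decomposition is:
Bags: B1 = {1, 3}  B2 = {3, 5}  B3 = {1, 2}  B4 = {4, 5}
Tree: B1–B2, B1–B3, B2–B4
Every bag has size at most 2, so the width is 2 − 1 = 1 and tw(G) ≤ 1. Since G has at least one edge (e.g. 3–1), it is not an edgeless graph, so tw(G) ≥ 1. Hence tw(G) = 1 exactly.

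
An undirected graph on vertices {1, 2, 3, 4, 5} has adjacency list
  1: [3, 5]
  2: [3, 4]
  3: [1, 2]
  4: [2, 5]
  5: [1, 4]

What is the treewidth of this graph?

A width-2 tree decomposition is:
Bags: B1 = {2, 4, 5}  B2 = {1, 2, 5}  B3 = {1, 2, 3}
Tree: B1–B2, B2–B3
Every bag has size at most 3, so the width is 3 − 1 = 2 and tw(G) ≤ 2. For the lower bound, G contains the cycle 2–4–5–1–3–2, so G is not a forest; only forests have treewidth ≤ 1, hence tw(G) ≥ 2. Therefore the treewidth is 2.

2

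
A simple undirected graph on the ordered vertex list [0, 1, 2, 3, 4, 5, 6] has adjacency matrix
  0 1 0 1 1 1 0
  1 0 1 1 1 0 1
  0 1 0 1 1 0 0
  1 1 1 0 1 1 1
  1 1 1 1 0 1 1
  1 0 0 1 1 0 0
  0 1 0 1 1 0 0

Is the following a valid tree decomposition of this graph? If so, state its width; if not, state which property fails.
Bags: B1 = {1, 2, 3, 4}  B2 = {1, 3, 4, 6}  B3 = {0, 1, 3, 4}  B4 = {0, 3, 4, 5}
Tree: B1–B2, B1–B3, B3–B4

Every vertex of G appears in some bag (union = {0, 1, 2, 3, 4, 5, 6}); every edge is covered by a bag; and for each vertex v the set of bags containing v is connected in the bag tree. The decomposition is therefore valid. The largest bag has 4 vertices, so the width is 3.

Yes; width 3.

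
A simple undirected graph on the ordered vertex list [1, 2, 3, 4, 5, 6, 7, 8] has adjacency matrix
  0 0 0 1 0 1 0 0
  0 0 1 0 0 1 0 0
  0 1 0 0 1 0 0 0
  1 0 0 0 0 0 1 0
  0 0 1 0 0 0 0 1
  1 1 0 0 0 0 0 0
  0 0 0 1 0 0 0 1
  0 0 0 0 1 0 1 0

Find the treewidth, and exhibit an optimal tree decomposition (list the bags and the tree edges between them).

Treewidth 2.
Bags: B1 = {4, 7, 8}  B2 = {4, 5, 8}  B3 = {3, 4, 5}  B4 = {2, 3, 4}  B5 = {2, 4, 6}  B6 = {1, 4, 6}
Tree: B1–B2, B2–B3, B3–B4, B4–B5, B5–B6

Each bag holds 3 vertices, so the decomposition has width 2, which upper-bounds the treewidth. Since 4–7–8–5–3–2–6–1–4 is a cycle in G, G is not acyclic. Forests are exactly the graphs of treewidth ≤ 1, so tw(G) ≥ 2. The upper and lower bounds meet at 2, so that is the treewidth.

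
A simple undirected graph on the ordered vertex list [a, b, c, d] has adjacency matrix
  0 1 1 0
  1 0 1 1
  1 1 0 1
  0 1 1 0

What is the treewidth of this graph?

2

A width-2 tree decomposition is:
Bags: B1 = {b, c, d}  B2 = {a, b, c}
Tree: B1–B2
Every bag has size at most 3, so the width is 3 − 1 = 2 and tw(G) ≤ 2. For the lower bound, the 3 vertices {b, c, d} are pairwise adjacent, and any tree decomposition puts a clique entirely inside one bag — forcing width ≥ 2. Combining the bounds, tw(G) = 2.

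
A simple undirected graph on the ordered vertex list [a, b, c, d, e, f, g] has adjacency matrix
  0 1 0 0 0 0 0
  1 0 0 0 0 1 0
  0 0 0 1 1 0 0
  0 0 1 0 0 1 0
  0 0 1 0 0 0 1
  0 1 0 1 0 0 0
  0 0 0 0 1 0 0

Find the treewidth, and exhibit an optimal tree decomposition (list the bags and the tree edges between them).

Treewidth 1.
Bags: B1 = {e, g}  B2 = {c, e}  B3 = {c, d}  B4 = {d, f}  B5 = {b, f}  B6 = {a, b}
Tree: B1–B2, B2–B3, B3–B4, B4–B5, B5–B6

Every bag has size at most 2, so the width is 2 − 1 = 1 and tw(G) ≤ 1. Since G has at least one edge (e.g. g–e), it is not an edgeless graph, so tw(G) ≥ 1. The upper and lower bounds meet at 1, so that is the treewidth.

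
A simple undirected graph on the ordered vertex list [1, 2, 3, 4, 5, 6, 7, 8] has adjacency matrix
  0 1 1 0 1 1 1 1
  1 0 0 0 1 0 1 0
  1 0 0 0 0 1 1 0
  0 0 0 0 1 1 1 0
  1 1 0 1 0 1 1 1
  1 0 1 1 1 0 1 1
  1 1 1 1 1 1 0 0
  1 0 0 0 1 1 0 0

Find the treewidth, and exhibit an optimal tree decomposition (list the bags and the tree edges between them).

Treewidth 3.
Bags: B1 = {4, 5, 6, 7}  B2 = {1, 5, 6, 7}  B3 = {1, 3, 6, 7}  B4 = {1, 5, 6, 8}  B5 = {1, 2, 5, 7}
Tree: B1–B2, B2–B3, B2–B4, B2–B5

The largest bag has 4 vertices, giving width 3; this decomposition certifies tw(G) ≤ 3. On the other hand G contains the 4-clique {1, 3, 6, 7}. A clique must lie in a single bag of any decomposition, so no decomposition can have width below 3. The upper and lower bounds meet at 3, so that is the treewidth.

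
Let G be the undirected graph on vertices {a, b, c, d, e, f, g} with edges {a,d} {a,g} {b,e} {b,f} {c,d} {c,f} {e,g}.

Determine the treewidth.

2

A width-2 tree decomposition is:
Bags: B1 = {a, e, g}  B2 = {a, b, e}  B3 = {a, b, f}  B4 = {a, c, f}  B5 = {a, c, d}
Tree: B1–B2, B2–B3, B3–B4, B4–B5
Every bag has size at most 3, so the width is 3 − 1 = 2 and tw(G) ≤ 2. For the lower bound, G contains the cycle a–g–e–b–f–c–d–a, so G is not a forest; only forests have treewidth ≤ 1, hence tw(G) ≥ 2. Hence tw(G) = 2 exactly.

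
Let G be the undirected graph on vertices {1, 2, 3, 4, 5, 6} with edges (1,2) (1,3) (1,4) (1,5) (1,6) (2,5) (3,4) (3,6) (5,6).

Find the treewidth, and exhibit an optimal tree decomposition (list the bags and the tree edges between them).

Treewidth 2.
Bags: B1 = {1, 5, 6}  B2 = {1, 3, 6}  B3 = {1, 3, 4}  B4 = {1, 2, 5}
Tree: B1–B2, B2–B3, B1–B4

Every bag has size at most 3, so the width is 3 − 1 = 2 and tw(G) ≤ 2. For the lower bound, the 3 vertices {1, 2, 5} are pairwise adjacent, and any tree decomposition puts a clique entirely inside one bag — forcing width ≥ 2. Combining the bounds, tw(G) = 2.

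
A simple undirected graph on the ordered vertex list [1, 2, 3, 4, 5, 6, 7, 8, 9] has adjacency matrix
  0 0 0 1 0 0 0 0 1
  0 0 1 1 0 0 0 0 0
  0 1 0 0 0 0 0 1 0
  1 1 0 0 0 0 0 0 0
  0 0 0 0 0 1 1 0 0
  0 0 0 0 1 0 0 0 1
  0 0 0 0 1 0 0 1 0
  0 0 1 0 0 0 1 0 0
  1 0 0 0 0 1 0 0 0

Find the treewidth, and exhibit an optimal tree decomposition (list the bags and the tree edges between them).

Treewidth 2.
One optimal decomposition is:
Bags: B1 = {5, 7, 8}  B2 = {5, 6, 8}  B3 = {6, 8, 9}  B4 = {1, 8, 9}  B5 = {1, 4, 8}  B6 = {2, 4, 8}  B7 = {2, 3, 8}
Tree: B1–B2, B2–B3, B3–B4, B4–B5, B5–B6, B6–B7

Every bag has size at most 3, so the width is 3 − 1 = 2 and tw(G) ≤ 2. Since 8–7–5–6–9–1–4–2–3–8 is a cycle in G, G is not acyclic. Forests are exactly the graphs of treewidth ≤ 1, so tw(G) ≥ 2. The upper and lower bounds meet at 2, so that is the treewidth.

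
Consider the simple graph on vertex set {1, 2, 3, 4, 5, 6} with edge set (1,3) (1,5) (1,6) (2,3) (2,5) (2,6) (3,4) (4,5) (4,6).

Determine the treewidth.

3

A width-3 tree decomposition is:
Bags: B1 = {1, 3, 5, 6}  B2 = {3, 4, 5, 6}  B3 = {2, 3, 5, 6}
Tree: B1–B2, B2–B3
Each bag holds 4 vertices, so the decomposition has width 3, which upper-bounds the treewidth. For the lower bound: the 4 vertex sets {1,5}, {4,6}, {3}, {2} are disjoint, each induces a connected subgraph, and every pair is joined by at least one edge of G. Contracting each set to a single vertex therefore yields K_{4} as a minor, and since treewidth is minor-monotone, tw(G) ≥ tw(K_{4}) = 3. Hence tw(G) = 3 exactly.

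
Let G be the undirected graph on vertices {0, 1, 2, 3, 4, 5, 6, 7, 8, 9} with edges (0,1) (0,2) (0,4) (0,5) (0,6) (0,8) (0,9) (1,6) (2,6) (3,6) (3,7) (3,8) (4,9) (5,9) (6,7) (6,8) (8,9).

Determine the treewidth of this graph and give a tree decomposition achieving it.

Treewidth 2.
One optimal decomposition is:
Bags: B1 = {0, 6, 8}  B2 = {0, 8, 9}  B3 = {0, 4, 9}  B4 = {0, 2, 6}  B5 = {3, 6, 8}  B6 = {3, 6, 7}  B7 = {0, 5, 9}  B8 = {0, 1, 6}
Tree: B1–B2, B2–B3, B1–B4, B1–B5, B5–B6, B3–B7, B1–B8

Every bag has size at most 3, so the width is 3 − 1 = 2 and tw(G) ≤ 2. On the other hand G contains the 3-clique {0, 8, 9}. A clique must lie in a single bag of any decomposition, so no decomposition can have width below 2. The upper and lower bounds meet at 2, so that is the treewidth.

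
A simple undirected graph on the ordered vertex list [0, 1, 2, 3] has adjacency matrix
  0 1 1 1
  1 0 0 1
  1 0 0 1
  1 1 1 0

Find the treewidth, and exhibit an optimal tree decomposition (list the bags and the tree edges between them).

The largest bag has 3 vertices, giving width 2; this decomposition certifies tw(G) ≤ 2. Conversely, {0, 1, 3} is a clique of size 3, and the vertices of any clique must share a bag in every tree decomposition; so some bag has ≥ 3 vertices and tw(G) ≥ 2. Combining the bounds, tw(G) = 2.

Treewidth 2.
One optimal decomposition is:
Bags: B1 = {0, 1, 3}  B2 = {0, 2, 3}
Tree: B1–B2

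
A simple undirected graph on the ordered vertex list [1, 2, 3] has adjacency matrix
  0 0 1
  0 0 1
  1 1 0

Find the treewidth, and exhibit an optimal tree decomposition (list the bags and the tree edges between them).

Every bag has size at most 2, so the width is 2 − 1 = 1 and tw(G) ≤ 1. Any graph with an edge has treewidth ≥ 1, and G has the edge 2–3. Therefore the treewidth is 1.

Treewidth 1.
One optimal decomposition is:
Bags: B1 = {2, 3}  B2 = {1, 3}
Tree: B1–B2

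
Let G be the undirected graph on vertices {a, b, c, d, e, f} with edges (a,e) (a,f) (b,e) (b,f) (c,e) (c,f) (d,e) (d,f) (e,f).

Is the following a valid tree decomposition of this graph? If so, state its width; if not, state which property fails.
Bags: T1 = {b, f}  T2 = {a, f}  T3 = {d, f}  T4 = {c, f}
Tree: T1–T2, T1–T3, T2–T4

No — vertex e appears in no bag.

A tree decomposition must satisfy three properties: every vertex lies in some bag; for every edge, both endpoints lie together in some bag; and for every vertex, the bags containing it form a connected subtree. Here vertex e appears in no bag, so the decomposition is invalid.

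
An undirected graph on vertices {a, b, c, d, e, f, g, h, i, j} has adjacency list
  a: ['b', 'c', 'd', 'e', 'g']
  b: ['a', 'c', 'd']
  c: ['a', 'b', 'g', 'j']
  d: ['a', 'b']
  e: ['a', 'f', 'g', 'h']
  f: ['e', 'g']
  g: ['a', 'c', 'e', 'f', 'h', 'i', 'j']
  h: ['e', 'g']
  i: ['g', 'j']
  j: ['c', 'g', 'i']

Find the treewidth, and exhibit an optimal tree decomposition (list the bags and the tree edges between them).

Each bag holds 3 vertices, so the decomposition has width 2, which upper-bounds the treewidth. For the lower bound, the 3 vertices {a, b, d} are pairwise adjacent, and any tree decomposition puts a clique entirely inside one bag — forcing width ≥ 2. The upper and lower bounds meet at 2, so that is the treewidth.

Treewidth 2.
Bags: B1 = {c, g, j}  B2 = {a, c, g}  B3 = {a, e, g}  B4 = {a, b, c}  B5 = {a, b, d}  B6 = {e, f, g}  B7 = {e, g, h}  B8 = {g, i, j}
Tree: B1–B2, B2–B3, B2–B4, B4–B5, B3–B6, B6–B7, B1–B8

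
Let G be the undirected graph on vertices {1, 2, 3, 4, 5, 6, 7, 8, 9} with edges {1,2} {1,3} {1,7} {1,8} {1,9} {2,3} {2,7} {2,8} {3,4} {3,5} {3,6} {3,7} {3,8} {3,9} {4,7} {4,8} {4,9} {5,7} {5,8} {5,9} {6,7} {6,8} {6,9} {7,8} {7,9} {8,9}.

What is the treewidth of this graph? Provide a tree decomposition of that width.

The largest bag has 5 vertices, giving width 4; this decomposition certifies tw(G) ≤ 4. On the other hand G contains the 5-clique {1, 3, 7, 8, 9}. A clique must lie in a single bag of any decomposition, so no decomposition can have width below 4. Combining the bounds, tw(G) = 4.

Treewidth 4.
One such decomposition:
Bags: B1 = {3, 4, 7, 8, 9}  B2 = {1, 3, 7, 8, 9}  B3 = {3, 5, 7, 8, 9}  B4 = {3, 6, 7, 8, 9}  B5 = {1, 2, 3, 7, 8}
Tree: B1–B2, B1–B3, B1–B4, B2–B5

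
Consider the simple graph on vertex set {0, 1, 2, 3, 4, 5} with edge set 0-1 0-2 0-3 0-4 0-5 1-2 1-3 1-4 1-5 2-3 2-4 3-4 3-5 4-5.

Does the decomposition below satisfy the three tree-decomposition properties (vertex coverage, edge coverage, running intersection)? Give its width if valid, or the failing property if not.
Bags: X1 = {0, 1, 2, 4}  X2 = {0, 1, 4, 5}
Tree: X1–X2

A tree decomposition must satisfy three properties: every vertex lies in some bag; for every edge, both endpoints lie together in some bag; and for every vertex, the bags containing it form a connected subtree. Here vertex 3 appears in no bag, so the decomposition is invalid.

No — vertex 3 appears in no bag.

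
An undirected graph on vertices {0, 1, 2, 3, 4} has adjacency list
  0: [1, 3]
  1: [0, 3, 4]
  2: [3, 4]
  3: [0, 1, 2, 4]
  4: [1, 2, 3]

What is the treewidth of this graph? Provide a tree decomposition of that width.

Each bag holds 3 vertices, so the decomposition has width 2, which upper-bounds the treewidth. On the other hand G contains the 3-clique {0, 1, 3}. A clique must lie in a single bag of any decomposition, so no decomposition can have width below 2. Combining the bounds, tw(G) = 2.

Treewidth 2.
One such decomposition:
Bags: B1 = {0, 1, 3}  B2 = {1, 3, 4}  B3 = {2, 3, 4}
Tree: B1–B2, B2–B3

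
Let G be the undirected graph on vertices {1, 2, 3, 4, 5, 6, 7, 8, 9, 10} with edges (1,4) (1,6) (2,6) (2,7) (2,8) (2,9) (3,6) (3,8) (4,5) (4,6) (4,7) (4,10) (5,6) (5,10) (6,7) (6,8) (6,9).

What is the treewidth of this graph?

2

A width-2 tree decomposition is:
Bags: B1 = {4, 6, 7}  B2 = {4, 5, 6}  B3 = {1, 4, 6}  B4 = {4, 5, 10}  B5 = {2, 6, 7}  B6 = {2, 6, 8}  B7 = {2, 6, 9}  B8 = {3, 6, 8}
Tree: B1–B2, B1–B3, B2–B4, B1–B5, B5–B6, B6–B7, B6–B8
Each bag holds 3 vertices, so the decomposition has width 2, which upper-bounds the treewidth. For the lower bound, the 3 vertices {4, 5, 10} are pairwise adjacent, and any tree decomposition puts a clique entirely inside one bag — forcing width ≥ 2. Hence tw(G) = 2 exactly.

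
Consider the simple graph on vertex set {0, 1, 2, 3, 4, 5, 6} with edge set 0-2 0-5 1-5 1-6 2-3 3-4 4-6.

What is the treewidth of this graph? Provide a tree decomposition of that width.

Treewidth 2.
Bags: B1 = {1, 5, 6}  B2 = {4, 5, 6}  B3 = {3, 4, 5}  B4 = {2, 3, 5}  B5 = {0, 2, 5}
Tree: B1–B2, B2–B3, B3–B4, B4–B5

Each bag holds 3 vertices, so the decomposition has width 2, which upper-bounds the treewidth. Since 5–1–6–4–3–2–0–5 is a cycle in G, G is not acyclic. Forests are exactly the graphs of treewidth ≤ 1, so tw(G) ≥ 2. The upper and lower bounds meet at 2, so that is the treewidth.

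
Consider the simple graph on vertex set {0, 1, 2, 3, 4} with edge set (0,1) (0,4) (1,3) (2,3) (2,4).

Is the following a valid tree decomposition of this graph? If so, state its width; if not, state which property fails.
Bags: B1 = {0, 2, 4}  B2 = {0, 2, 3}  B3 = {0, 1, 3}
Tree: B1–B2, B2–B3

Yes; width 2.

Every vertex of G appears in some bag (union = {0, 1, 2, 3, 4}); every edge is covered by a bag; and for each vertex v the set of bags containing v is connected in the bag tree. The decomposition is therefore valid. The largest bag has 3 vertices, so the width is 2.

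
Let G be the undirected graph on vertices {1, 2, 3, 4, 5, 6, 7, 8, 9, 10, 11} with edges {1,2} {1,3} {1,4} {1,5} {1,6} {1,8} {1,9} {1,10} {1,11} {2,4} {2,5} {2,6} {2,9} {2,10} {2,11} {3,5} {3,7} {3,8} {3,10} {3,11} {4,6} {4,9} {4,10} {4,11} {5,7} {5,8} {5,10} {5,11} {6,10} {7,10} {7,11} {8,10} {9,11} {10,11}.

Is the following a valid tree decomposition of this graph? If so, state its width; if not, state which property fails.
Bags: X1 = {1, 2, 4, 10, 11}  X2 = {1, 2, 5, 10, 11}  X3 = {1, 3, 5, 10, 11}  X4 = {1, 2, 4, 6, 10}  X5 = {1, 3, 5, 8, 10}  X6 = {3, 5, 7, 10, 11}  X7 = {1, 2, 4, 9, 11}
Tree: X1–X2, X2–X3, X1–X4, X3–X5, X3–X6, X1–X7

Every vertex of G appears in some bag (union = {1, 2, 3, 4, 5, 6, 7, 8, 9, 10, 11}); every edge is covered by a bag; and for each vertex v the set of bags containing v is connected in the bag tree. The decomposition is therefore valid. The largest bag has 5 vertices, so the width is 4.

Yes; width 4.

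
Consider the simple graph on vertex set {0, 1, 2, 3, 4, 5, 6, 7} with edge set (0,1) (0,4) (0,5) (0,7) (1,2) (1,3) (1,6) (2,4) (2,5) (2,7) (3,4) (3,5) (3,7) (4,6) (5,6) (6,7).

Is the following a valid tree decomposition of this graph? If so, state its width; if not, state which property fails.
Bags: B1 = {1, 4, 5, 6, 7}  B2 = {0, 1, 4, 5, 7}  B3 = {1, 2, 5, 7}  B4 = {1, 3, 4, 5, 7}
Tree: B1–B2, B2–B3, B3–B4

A tree decomposition must satisfy three properties: every vertex lies in some bag; for every edge, both endpoints lie together in some bag; and for every vertex, the bags containing it form a connected subtree. Here edge (4,2) lies in no bag, so the decomposition is invalid.

No — edge (4,2) lies in no bag.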